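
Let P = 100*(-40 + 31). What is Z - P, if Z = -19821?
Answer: -18921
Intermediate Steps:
P = -900 (P = 100*(-9) = -900)
Z - P = -19821 - 1*(-900) = -19821 + 900 = -18921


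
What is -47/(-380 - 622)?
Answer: 47/1002 ≈ 0.046906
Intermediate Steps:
-47/(-380 - 622) = -47/(-1002) = -47*(-1/1002) = 47/1002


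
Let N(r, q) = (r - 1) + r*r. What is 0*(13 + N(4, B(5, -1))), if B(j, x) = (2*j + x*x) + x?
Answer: 0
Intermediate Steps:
B(j, x) = x + x² + 2*j (B(j, x) = (2*j + x²) + x = (x² + 2*j) + x = x + x² + 2*j)
N(r, q) = -1 + r + r² (N(r, q) = (-1 + r) + r² = -1 + r + r²)
0*(13 + N(4, B(5, -1))) = 0*(13 + (-1 + 4 + 4²)) = 0*(13 + (-1 + 4 + 16)) = 0*(13 + 19) = 0*32 = 0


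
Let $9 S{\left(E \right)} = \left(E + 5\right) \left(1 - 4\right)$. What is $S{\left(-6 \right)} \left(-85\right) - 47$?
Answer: $- \frac{226}{3} \approx -75.333$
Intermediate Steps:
$S{\left(E \right)} = - \frac{5}{3} - \frac{E}{3}$ ($S{\left(E \right)} = \frac{\left(E + 5\right) \left(1 - 4\right)}{9} = \frac{\left(5 + E\right) \left(-3\right)}{9} = \frac{-15 - 3 E}{9} = - \frac{5}{3} - \frac{E}{3}$)
$S{\left(-6 \right)} \left(-85\right) - 47 = \left(- \frac{5}{3} - -2\right) \left(-85\right) - 47 = \left(- \frac{5}{3} + 2\right) \left(-85\right) - 47 = \frac{1}{3} \left(-85\right) - 47 = - \frac{85}{3} - 47 = - \frac{226}{3}$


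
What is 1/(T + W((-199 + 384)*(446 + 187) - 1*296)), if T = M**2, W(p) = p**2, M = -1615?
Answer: 1/13646950706 ≈ 7.3276e-11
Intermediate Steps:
T = 2608225 (T = (-1615)**2 = 2608225)
1/(T + W((-199 + 384)*(446 + 187) - 1*296)) = 1/(2608225 + ((-199 + 384)*(446 + 187) - 1*296)**2) = 1/(2608225 + (185*633 - 296)**2) = 1/(2608225 + (117105 - 296)**2) = 1/(2608225 + 116809**2) = 1/(2608225 + 13644342481) = 1/13646950706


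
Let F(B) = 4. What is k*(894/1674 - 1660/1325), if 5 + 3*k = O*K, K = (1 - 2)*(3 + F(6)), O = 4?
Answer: 584573/73935 ≈ 7.9066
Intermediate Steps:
K = -7 (K = (1 - 2)*(3 + 4) = -1*7 = -7)
k = -11 (k = -5/3 + (4*(-7))/3 = -5/3 + (1/3)*(-28) = -5/3 - 28/3 = -11)
k*(894/1674 - 1660/1325) = -11*(894/1674 - 1660/1325) = -11*(894*(1/1674) - 1660*1/1325) = -11*(149/279 - 332/265) = -11*(-53143/73935) = 584573/73935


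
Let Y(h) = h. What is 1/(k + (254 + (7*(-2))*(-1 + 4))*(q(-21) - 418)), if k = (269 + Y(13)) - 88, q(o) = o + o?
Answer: -1/97326 ≈ -1.0275e-5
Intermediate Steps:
q(o) = 2*o
k = 194 (k = (269 + 13) - 88 = 282 - 88 = 194)
1/(k + (254 + (7*(-2))*(-1 + 4))*(q(-21) - 418)) = 1/(194 + (254 + (7*(-2))*(-1 + 4))*(2*(-21) - 418)) = 1/(194 + (254 - 14*3)*(-42 - 418)) = 1/(194 + (254 - 42)*(-460)) = 1/(194 + 212*(-460)) = 1/(194 - 97520) = 1/(-97326) = -1/97326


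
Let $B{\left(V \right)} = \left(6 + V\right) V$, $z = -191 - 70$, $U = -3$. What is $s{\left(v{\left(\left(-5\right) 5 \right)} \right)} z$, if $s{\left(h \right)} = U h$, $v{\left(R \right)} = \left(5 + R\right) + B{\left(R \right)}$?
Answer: $356265$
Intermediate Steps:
$z = -261$
$B{\left(V \right)} = V \left(6 + V\right)$
$v{\left(R \right)} = 5 + R + R \left(6 + R\right)$ ($v{\left(R \right)} = \left(5 + R\right) + R \left(6 + R\right) = 5 + R + R \left(6 + R\right)$)
$s{\left(h \right)} = - 3 h$
$s{\left(v{\left(\left(-5\right) 5 \right)} \right)} z = - 3 \left(5 - 25 + \left(-5\right) 5 \left(6 - 25\right)\right) \left(-261\right) = - 3 \left(5 - 25 - 25 \left(6 - 25\right)\right) \left(-261\right) = - 3 \left(5 - 25 - -475\right) \left(-261\right) = - 3 \left(5 - 25 + 475\right) \left(-261\right) = \left(-3\right) 455 \left(-261\right) = \left(-1365\right) \left(-261\right) = 356265$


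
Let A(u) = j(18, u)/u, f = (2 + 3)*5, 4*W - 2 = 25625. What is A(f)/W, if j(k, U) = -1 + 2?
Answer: 4/640675 ≈ 6.2434e-6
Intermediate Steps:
W = 25627/4 (W = 1/2 + (1/4)*25625 = 1/2 + 25625/4 = 25627/4 ≈ 6406.8)
j(k, U) = 1
f = 25 (f = 5*5 = 25)
A(u) = 1/u
A(f)/W = 1/(25*(25627/4)) = (1/25)*(4/25627) = 4/640675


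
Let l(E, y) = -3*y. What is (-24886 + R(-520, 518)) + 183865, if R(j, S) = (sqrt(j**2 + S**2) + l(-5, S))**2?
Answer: 3112619 - 6216*sqrt(134681) ≈ 8.3142e+5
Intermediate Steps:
R(j, S) = (sqrt(S**2 + j**2) - 3*S)**2 (R(j, S) = (sqrt(j**2 + S**2) - 3*S)**2 = (sqrt(S**2 + j**2) - 3*S)**2)
(-24886 + R(-520, 518)) + 183865 = (-24886 + (-sqrt(518**2 + (-520)**2) + 3*518)**2) + 183865 = (-24886 + (-sqrt(268324 + 270400) + 1554)**2) + 183865 = (-24886 + (-sqrt(538724) + 1554)**2) + 183865 = (-24886 + (-2*sqrt(134681) + 1554)**2) + 183865 = (-24886 + (1554 - 2*sqrt(134681))**2) + 183865 = 158979 + (1554 - 2*sqrt(134681))**2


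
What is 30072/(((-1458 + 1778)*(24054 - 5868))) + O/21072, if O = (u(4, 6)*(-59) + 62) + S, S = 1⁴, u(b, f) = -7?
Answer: 1266283/45620880 ≈ 0.027757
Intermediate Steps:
S = 1
O = 476 (O = (-7*(-59) + 62) + 1 = (413 + 62) + 1 = 475 + 1 = 476)
30072/(((-1458 + 1778)*(24054 - 5868))) + O/21072 = 30072/(((-1458 + 1778)*(24054 - 5868))) + 476/21072 = 30072/((320*18186)) + 476*(1/21072) = 30072/5819520 + 119/5268 = 30072*(1/5819520) + 119/5268 = 179/34640 + 119/5268 = 1266283/45620880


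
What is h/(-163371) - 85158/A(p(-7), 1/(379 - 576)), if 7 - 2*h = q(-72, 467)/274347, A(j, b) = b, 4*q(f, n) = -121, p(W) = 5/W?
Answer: 6015293871154101059/358562749896 ≈ 1.6776e+7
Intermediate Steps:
q(f, n) = -121/4 (q(f, n) = (1/4)*(-121) = -121/4)
h = 7681837/2194776 (h = 7/2 - (-121)/(8*274347) = 7/2 - 1/2*(-121/1097388) = 7/2 + 121/2194776 = 7681837/2194776 ≈ 3.5001)
h/(-163371) - 85158/A(p(-7), 1/(379 - 576)) = (7681837/2194776)/(-163371) - 85158/(1/(379 - 576)) = (7681837/2194776)*(-1/163371) - 85158/(1/(-197)) = -7681837/358562749896 - 85158/(-1/197) = -7681837/358562749896 - 85158*(-197) = -7681837/358562749896 + 16776126 = 6015293871154101059/358562749896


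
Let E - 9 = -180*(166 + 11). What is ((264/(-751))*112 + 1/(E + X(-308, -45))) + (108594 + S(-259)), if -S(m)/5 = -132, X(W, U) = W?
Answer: 2637687160823/24151409 ≈ 1.0921e+5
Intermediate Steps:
S(m) = 660 (S(m) = -5*(-132) = 660)
E = -31851 (E = 9 - 180*(166 + 11) = 9 - 180*177 = 9 - 31860 = -31851)
((264/(-751))*112 + 1/(E + X(-308, -45))) + (108594 + S(-259)) = ((264/(-751))*112 + 1/(-31851 - 308)) + (108594 + 660) = ((264*(-1/751))*112 + 1/(-32159)) + 109254 = (-264/751*112 - 1/32159) + 109254 = (-29568/751 - 1/32159) + 109254 = -950878063/24151409 + 109254 = 2637687160823/24151409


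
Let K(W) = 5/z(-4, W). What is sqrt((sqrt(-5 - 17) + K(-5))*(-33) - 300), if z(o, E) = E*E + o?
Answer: sqrt(-15085 - 1617*I*sqrt(22))/7 ≈ 4.2849 - 18.061*I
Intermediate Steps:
z(o, E) = o + E**2 (z(o, E) = E**2 + o = o + E**2)
K(W) = 5/(-4 + W**2)
sqrt((sqrt(-5 - 17) + K(-5))*(-33) - 300) = sqrt((sqrt(-5 - 17) + 5/(-4 + (-5)**2))*(-33) - 300) = sqrt((sqrt(-22) + 5/(-4 + 25))*(-33) - 300) = sqrt((I*sqrt(22) + 5/21)*(-33) - 300) = sqrt((5/21 + I*sqrt(22))*(-33) - 300) = sqrt((-55/7 - 33*I*sqrt(22)) - 300) = sqrt(-2155/7 - 33*I*sqrt(22))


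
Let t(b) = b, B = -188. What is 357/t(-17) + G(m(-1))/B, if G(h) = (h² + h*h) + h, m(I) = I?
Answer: -3949/188 ≈ -21.005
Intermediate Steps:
G(h) = h + 2*h² (G(h) = (h² + h²) + h = 2*h² + h = h + 2*h²)
357/t(-17) + G(m(-1))/B = 357/(-17) - (1 + 2*(-1))/(-188) = 357*(-1/17) - (1 - 2)*(-1/188) = -21 - 1*(-1)*(-1/188) = -21 + 1*(-1/188) = -21 - 1/188 = -3949/188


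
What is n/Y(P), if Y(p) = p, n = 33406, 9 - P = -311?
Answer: 16703/160 ≈ 104.39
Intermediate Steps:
P = 320 (P = 9 - 1*(-311) = 9 + 311 = 320)
n/Y(P) = 33406/320 = 33406*(1/320) = 16703/160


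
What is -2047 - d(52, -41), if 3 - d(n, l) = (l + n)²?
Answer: -1929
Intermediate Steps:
d(n, l) = 3 - (l + n)²
-2047 - d(52, -41) = -2047 - (3 - (-41 + 52)²) = -2047 - (3 - 1*11²) = -2047 - (3 - 1*121) = -2047 - (3 - 121) = -2047 - 1*(-118) = -2047 + 118 = -1929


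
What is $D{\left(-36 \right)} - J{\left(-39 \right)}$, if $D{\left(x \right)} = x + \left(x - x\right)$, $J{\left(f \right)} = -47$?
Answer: $11$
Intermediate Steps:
$D{\left(x \right)} = x$ ($D{\left(x \right)} = x + 0 = x$)
$D{\left(-36 \right)} - J{\left(-39 \right)} = -36 - -47 = -36 + 47 = 11$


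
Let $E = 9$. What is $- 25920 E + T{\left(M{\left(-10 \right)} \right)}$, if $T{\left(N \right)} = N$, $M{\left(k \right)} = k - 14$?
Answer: $-233304$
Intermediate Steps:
$M{\left(k \right)} = -14 + k$ ($M{\left(k \right)} = k - 14 = -14 + k$)
$- 25920 E + T{\left(M{\left(-10 \right)} \right)} = \left(-25920\right) 9 - 24 = -233280 - 24 = -233304$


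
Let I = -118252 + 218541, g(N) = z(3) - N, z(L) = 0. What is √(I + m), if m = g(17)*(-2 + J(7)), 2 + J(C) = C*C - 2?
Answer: 3*√11062 ≈ 315.53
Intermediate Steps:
g(N) = -N (g(N) = 0 - N = -N)
J(C) = -4 + C² (J(C) = -2 + (C*C - 2) = -2 + (C² - 2) = -2 + (-2 + C²) = -4 + C²)
I = 100289
m = -731 (m = (-1*17)*(-2 + (-4 + 7²)) = -17*(-2 + (-4 + 49)) = -17*(-2 + 45) = -17*43 = -731)
√(I + m) = √(100289 - 731) = √99558 = 3*√11062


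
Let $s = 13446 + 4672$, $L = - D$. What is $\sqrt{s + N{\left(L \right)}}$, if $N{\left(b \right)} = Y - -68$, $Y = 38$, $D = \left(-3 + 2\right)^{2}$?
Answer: $4 \sqrt{1139} \approx 135.0$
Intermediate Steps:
$D = 1$ ($D = \left(-1\right)^{2} = 1$)
$L = -1$ ($L = \left(-1\right) 1 = -1$)
$s = 18118$
$N{\left(b \right)} = 106$ ($N{\left(b \right)} = 38 - -68 = 38 + 68 = 106$)
$\sqrt{s + N{\left(L \right)}} = \sqrt{18118 + 106} = \sqrt{18224} = 4 \sqrt{1139}$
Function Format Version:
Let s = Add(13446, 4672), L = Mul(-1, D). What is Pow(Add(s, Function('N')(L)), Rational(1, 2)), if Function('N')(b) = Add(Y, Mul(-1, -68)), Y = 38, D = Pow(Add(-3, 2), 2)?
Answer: Mul(4, Pow(1139, Rational(1, 2))) ≈ 135.00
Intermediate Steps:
D = 1 (D = Pow(-1, 2) = 1)
L = -1 (L = Mul(-1, 1) = -1)
s = 18118
Function('N')(b) = 106 (Function('N')(b) = Add(38, Mul(-1, -68)) = Add(38, 68) = 106)
Pow(Add(s, Function('N')(L)), Rational(1, 2)) = Pow(Add(18118, 106), Rational(1, 2)) = Pow(18224, Rational(1, 2)) = Mul(4, Pow(1139, Rational(1, 2)))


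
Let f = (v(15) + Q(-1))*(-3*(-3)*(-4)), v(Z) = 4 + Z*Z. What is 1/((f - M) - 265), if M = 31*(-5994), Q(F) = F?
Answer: 1/177341 ≈ 5.6389e-6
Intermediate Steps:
v(Z) = 4 + Z**2
M = -185814
f = -8208 (f = ((4 + 15**2) - 1)*(-3*(-3)*(-4)) = ((4 + 225) - 1)*(9*(-4)) = (229 - 1)*(-36) = 228*(-36) = -8208)
1/((f - M) - 265) = 1/((-8208 - 1*(-185814)) - 265) = 1/((-8208 + 185814) - 265) = 1/(177606 - 265) = 1/177341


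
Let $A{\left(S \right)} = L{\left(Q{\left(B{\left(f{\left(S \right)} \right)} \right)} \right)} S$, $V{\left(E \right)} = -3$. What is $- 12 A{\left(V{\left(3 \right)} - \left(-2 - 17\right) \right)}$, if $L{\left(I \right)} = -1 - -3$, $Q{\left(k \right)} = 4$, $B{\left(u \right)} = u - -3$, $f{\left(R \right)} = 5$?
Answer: $-384$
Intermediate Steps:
$B{\left(u \right)} = 3 + u$ ($B{\left(u \right)} = u + 3 = 3 + u$)
$L{\left(I \right)} = 2$ ($L{\left(I \right)} = -1 + 3 = 2$)
$A{\left(S \right)} = 2 S$
$- 12 A{\left(V{\left(3 \right)} - \left(-2 - 17\right) \right)} = - 12 \cdot 2 \left(-3 - \left(-2 - 17\right)\right) = - 12 \cdot 2 \left(-3 - -19\right) = - 12 \cdot 2 \left(-3 + 19\right) = - 12 \cdot 2 \cdot 16 = \left(-12\right) 32 = -384$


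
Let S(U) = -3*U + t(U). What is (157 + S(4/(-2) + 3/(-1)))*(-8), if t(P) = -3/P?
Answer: -6904/5 ≈ -1380.8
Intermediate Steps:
S(U) = -3*U - 3/U
(157 + S(4/(-2) + 3/(-1)))*(-8) = (157 + (-3*(4/(-2) + 3/(-1)) - 3/(4/(-2) + 3/(-1))))*(-8) = (157 + (-3*(4*(-½) + 3*(-1)) - 3/(4*(-½) + 3*(-1))))*(-8) = (157 + (-3*(-2 - 3) - 3/(-2 - 3)))*(-8) = (157 + (-3*(-5) - 3/(-5)))*(-8) = (157 + (15 - 3*(-⅕)))*(-8) = (157 + (15 + ⅗))*(-8) = (157 + 78/5)*(-8) = (863/5)*(-8) = -6904/5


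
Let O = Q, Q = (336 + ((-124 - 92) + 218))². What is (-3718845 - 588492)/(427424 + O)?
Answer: -1435779/180556 ≈ -7.9520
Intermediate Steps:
Q = 114244 (Q = (336 + (-216 + 218))² = (336 + 2)² = 338² = 114244)
O = 114244
(-3718845 - 588492)/(427424 + O) = (-3718845 - 588492)/(427424 + 114244) = -4307337/541668 = -4307337*1/541668 = -1435779/180556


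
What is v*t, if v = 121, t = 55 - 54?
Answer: 121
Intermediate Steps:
t = 1
v*t = 121*1 = 121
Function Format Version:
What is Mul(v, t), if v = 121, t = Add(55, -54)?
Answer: 121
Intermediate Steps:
t = 1
Mul(v, t) = Mul(121, 1) = 121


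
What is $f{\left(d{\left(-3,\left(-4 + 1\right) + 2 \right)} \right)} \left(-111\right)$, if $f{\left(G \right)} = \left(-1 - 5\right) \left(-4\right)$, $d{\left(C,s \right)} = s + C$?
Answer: $-2664$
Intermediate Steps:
$d{\left(C,s \right)} = C + s$
$f{\left(G \right)} = 24$ ($f{\left(G \right)} = \left(-6\right) \left(-4\right) = 24$)
$f{\left(d{\left(-3,\left(-4 + 1\right) + 2 \right)} \right)} \left(-111\right) = 24 \left(-111\right) = -2664$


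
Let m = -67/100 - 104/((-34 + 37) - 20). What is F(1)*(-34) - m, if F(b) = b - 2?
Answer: 48539/1700 ≈ 28.552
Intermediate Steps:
F(b) = -2 + b
m = 9261/1700 (m = -67*1/100 - 104/(3 - 20) = -67/100 - 104/(-17) = -67/100 - 104*(-1/17) = -67/100 + 104/17 = 9261/1700 ≈ 5.4476)
F(1)*(-34) - m = (-2 + 1)*(-34) - 1*9261/1700 = -1*(-34) - 9261/1700 = 34 - 9261/1700 = 48539/1700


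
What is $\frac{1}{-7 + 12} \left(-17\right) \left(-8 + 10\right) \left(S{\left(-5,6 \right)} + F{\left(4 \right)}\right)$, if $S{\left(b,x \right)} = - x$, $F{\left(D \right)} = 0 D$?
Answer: $\frac{204}{5} \approx 40.8$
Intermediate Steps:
$F{\left(D \right)} = 0$
$\frac{1}{-7 + 12} \left(-17\right) \left(-8 + 10\right) \left(S{\left(-5,6 \right)} + F{\left(4 \right)}\right) = \frac{1}{-7 + 12} \left(-17\right) \left(-8 + 10\right) \left(\left(-1\right) 6 + 0\right) = \frac{1}{5} \left(-17\right) 2 \left(-6 + 0\right) = \frac{1}{5} \left(-17\right) 2 \left(-6\right) = \left(- \frac{17}{5}\right) \left(-12\right) = \frac{204}{5}$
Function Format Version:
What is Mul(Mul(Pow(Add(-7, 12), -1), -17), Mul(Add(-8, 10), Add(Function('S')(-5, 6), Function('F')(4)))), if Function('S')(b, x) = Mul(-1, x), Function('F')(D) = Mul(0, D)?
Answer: Rational(204, 5) ≈ 40.800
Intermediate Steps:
Function('F')(D) = 0
Mul(Mul(Pow(Add(-7, 12), -1), -17), Mul(Add(-8, 10), Add(Function('S')(-5, 6), Function('F')(4)))) = Mul(Mul(Pow(Add(-7, 12), -1), -17), Mul(Add(-8, 10), Add(Mul(-1, 6), 0))) = Mul(Mul(Pow(5, -1), -17), Mul(2, Add(-6, 0))) = Mul(Mul(Rational(1, 5), -17), Mul(2, -6)) = Mul(Rational(-17, 5), -12) = Rational(204, 5)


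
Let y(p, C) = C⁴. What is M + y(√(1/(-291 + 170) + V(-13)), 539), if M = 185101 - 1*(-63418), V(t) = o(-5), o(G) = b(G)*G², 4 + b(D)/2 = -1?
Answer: 84402699960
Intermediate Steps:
b(D) = -10 (b(D) = -8 + 2*(-1) = -8 - 2 = -10)
o(G) = -10*G²
V(t) = -250 (V(t) = -10*(-5)² = -10*25 = -250)
M = 248519 (M = 185101 + 63418 = 248519)
M + y(√(1/(-291 + 170) + V(-13)), 539) = 248519 + 539⁴ = 248519 + 84402451441 = 84402699960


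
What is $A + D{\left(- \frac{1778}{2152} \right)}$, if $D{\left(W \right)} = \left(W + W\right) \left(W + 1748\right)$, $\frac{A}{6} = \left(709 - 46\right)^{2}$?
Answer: $\frac{1525096032081}{578888} \approx 2.6345 \cdot 10^{6}$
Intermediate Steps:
$A = 2637414$ ($A = 6 \left(709 - 46\right)^{2} = 6 \cdot 663^{2} = 6 \cdot 439569 = 2637414$)
$D{\left(W \right)} = 2 W \left(1748 + W\right)$
$A + D{\left(- \frac{1778}{2152} \right)} = 2637414 + 2 \left(- \frac{1778}{2152}\right) \left(1748 - \frac{1778}{2152}\right) = 2637414 + 2 \left(\left(-1778\right) \frac{1}{2152}\right) \left(1748 - \frac{889}{1076}\right) = 2637414 + 2 \left(- \frac{889}{1076}\right) \left(1748 - \frac{889}{1076}\right) = 2637414 + 2 \left(- \frac{889}{1076}\right) \frac{1879959}{1076} = 2637414 - \frac{1671283551}{578888} = \frac{1525096032081}{578888}$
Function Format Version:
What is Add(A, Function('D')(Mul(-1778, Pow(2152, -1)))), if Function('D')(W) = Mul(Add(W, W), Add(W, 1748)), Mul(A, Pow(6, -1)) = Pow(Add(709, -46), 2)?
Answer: Rational(1525096032081, 578888) ≈ 2.6345e+6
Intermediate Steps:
A = 2637414 (A = Mul(6, Pow(Add(709, -46), 2)) = Mul(6, Pow(663, 2)) = Mul(6, 439569) = 2637414)
Function('D')(W) = Mul(2, W, Add(1748, W)) (Function('D')(W) = Mul(Mul(2, W), Add(1748, W)) = Mul(2, W, Add(1748, W)))
Add(A, Function('D')(Mul(-1778, Pow(2152, -1)))) = Add(2637414, Mul(2, Mul(-1778, Pow(2152, -1)), Add(1748, Mul(-1778, Pow(2152, -1))))) = Add(2637414, Mul(2, Mul(-1778, Rational(1, 2152)), Add(1748, Mul(-1778, Rational(1, 2152))))) = Add(2637414, Mul(2, Rational(-889, 1076), Add(1748, Rational(-889, 1076)))) = Add(2637414, Mul(2, Rational(-889, 1076), Rational(1879959, 1076))) = Add(2637414, Rational(-1671283551, 578888)) = Rational(1525096032081, 578888)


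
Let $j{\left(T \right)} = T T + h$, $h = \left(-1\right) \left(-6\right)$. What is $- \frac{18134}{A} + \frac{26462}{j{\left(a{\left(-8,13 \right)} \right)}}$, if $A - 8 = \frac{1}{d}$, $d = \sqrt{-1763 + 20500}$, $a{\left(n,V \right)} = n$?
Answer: $- \frac{79271313663}{41970845} + \frac{18134 \sqrt{18737}}{1199167} \approx -1886.7$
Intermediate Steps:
$h = 6$
$d = \sqrt{18737} \approx 136.88$
$j{\left(T \right)} = 6 + T^{2}$ ($j{\left(T \right)} = T T + 6 = T^{2} + 6 = 6 + T^{2}$)
$A = 8 + \frac{\sqrt{18737}}{18737}$ ($A = 8 + \frac{1}{\sqrt{18737}} = 8 + \frac{\sqrt{18737}}{18737} \approx 8.0073$)
$- \frac{18134}{A} + \frac{26462}{j{\left(a{\left(-8,13 \right)} \right)}} = - \frac{18134}{8 + \frac{\sqrt{18737}}{18737}} + \frac{26462}{6 + \left(-8\right)^{2}} = - \frac{18134}{8 + \frac{\sqrt{18737}}{18737}} + \frac{26462}{6 + 64} = - \frac{18134}{8 + \frac{\sqrt{18737}}{18737}} + \frac{26462}{70} = - \frac{18134}{8 + \frac{\sqrt{18737}}{18737}} + 26462 \cdot \frac{1}{70} = - \frac{18134}{8 + \frac{\sqrt{18737}}{18737}} + \frac{13231}{35} = \frac{13231}{35} - \frac{18134}{8 + \frac{\sqrt{18737}}{18737}}$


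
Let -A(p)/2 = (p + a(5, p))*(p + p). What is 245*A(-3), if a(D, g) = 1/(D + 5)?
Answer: -8526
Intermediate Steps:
a(D, g) = 1/(5 + D)
A(p) = -4*p*(⅒ + p) (A(p) = -2*(p + 1/(5 + 5))*(p + p) = -2*(p + 1/10)*2*p = -2*(p + ⅒)*2*p = -2*(⅒ + p)*2*p = -4*p*(⅒ + p))
245*A(-3) = 245*(-⅖*(-3)*(1 + 10*(-3))) = 245*(-⅖*(-3)*(1 - 30)) = 245*(-⅖*(-3)*(-29)) = 245*(-174/5) = -8526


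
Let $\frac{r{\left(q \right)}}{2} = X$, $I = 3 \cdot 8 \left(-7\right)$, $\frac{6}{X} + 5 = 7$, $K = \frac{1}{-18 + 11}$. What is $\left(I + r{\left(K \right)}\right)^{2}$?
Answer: $26244$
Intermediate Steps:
$K = - \frac{1}{7}$ ($K = \frac{1}{-7} = - \frac{1}{7} \approx -0.14286$)
$X = 3$ ($X = \frac{6}{-5 + 7} = \frac{6}{2} = 6 \cdot \frac{1}{2} = 3$)
$I = -168$ ($I = 24 \left(-7\right) = -168$)
$r{\left(q \right)} = 6$ ($r{\left(q \right)} = 2 \cdot 3 = 6$)
$\left(I + r{\left(K \right)}\right)^{2} = \left(-168 + 6\right)^{2} = \left(-162\right)^{2} = 26244$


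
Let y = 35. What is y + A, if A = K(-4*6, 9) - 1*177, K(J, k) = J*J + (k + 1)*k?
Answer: 524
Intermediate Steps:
K(J, k) = J² + k*(1 + k) (K(J, k) = J² + (1 + k)*k = J² + k*(1 + k))
A = 489 (A = (9 + (-4*6)² + 9²) - 1*177 = (9 + (-24)² + 81) - 177 = (9 + 576 + 81) - 177 = 666 - 177 = 489)
y + A = 35 + 489 = 524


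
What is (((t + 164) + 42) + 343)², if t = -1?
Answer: 300304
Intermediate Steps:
(((t + 164) + 42) + 343)² = (((-1 + 164) + 42) + 343)² = ((163 + 42) + 343)² = (205 + 343)² = 548² = 300304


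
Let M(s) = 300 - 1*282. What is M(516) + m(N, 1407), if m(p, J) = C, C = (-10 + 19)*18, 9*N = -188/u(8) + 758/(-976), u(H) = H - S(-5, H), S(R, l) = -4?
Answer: 180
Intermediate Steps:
u(H) = 4 + H (u(H) = H - 1*(-4) = H + 4 = 4 + H)
N = -24073/13176 (N = (-188/(4 + 8) + 758/(-976))/9 = (-188/12 + 758*(-1/976))/9 = (-188*1/12 - 379/488)/9 = (-47/3 - 379/488)/9 = (⅑)*(-24073/1464) = -24073/13176 ≈ -1.8270)
C = 162 (C = 9*18 = 162)
m(p, J) = 162
M(s) = 18 (M(s) = 300 - 282 = 18)
M(516) + m(N, 1407) = 18 + 162 = 180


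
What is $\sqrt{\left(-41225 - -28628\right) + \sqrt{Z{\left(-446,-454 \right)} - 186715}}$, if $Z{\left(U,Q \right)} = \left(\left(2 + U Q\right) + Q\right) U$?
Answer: $\sqrt{-12597 + i \sqrt{90292987}} \approx 39.887 + 119.11 i$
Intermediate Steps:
$Z{\left(U,Q \right)} = U \left(2 + Q + Q U\right)$ ($Z{\left(U,Q \right)} = \left(\left(2 + Q U\right) + Q\right) U = \left(2 + Q + Q U\right) U = U \left(2 + Q + Q U\right)$)
$\sqrt{\left(-41225 - -28628\right) + \sqrt{Z{\left(-446,-454 \right)} - 186715}} = \sqrt{\left(-41225 - -28628\right) + \sqrt{- 446 \left(2 - 454 - -202484\right) - 186715}} = \sqrt{\left(-41225 + 28628\right) + \sqrt{- 446 \left(2 - 454 + 202484\right) - 186715}} = \sqrt{-12597 + \sqrt{\left(-446\right) 202032 - 186715}} = \sqrt{-12597 + \sqrt{-90106272 - 186715}} = \sqrt{-12597 + \sqrt{-90292987}} = \sqrt{-12597 + i \sqrt{90292987}}$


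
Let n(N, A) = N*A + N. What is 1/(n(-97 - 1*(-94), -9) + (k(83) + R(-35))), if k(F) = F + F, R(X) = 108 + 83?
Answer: 1/381 ≈ 0.0026247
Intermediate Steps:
n(N, A) = N + A*N (n(N, A) = A*N + N = N + A*N)
R(X) = 191
k(F) = 2*F
1/(n(-97 - 1*(-94), -9) + (k(83) + R(-35))) = 1/((-97 - 1*(-94))*(1 - 9) + (2*83 + 191)) = 1/((-97 + 94)*(-8) + (166 + 191)) = 1/(-3*(-8) + 357) = 1/(24 + 357) = 1/381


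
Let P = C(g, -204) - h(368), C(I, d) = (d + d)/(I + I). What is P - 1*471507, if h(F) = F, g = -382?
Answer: -90128023/191 ≈ -4.7187e+5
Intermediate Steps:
C(I, d) = d/I (C(I, d) = (2*d)/((2*I)) = (2*d)*(1/(2*I)) = d/I)
P = -70186/191 (P = -204/(-382) - 1*368 = -204*(-1/382) - 368 = 102/191 - 368 = -70186/191 ≈ -367.47)
P - 1*471507 = -70186/191 - 1*471507 = -70186/191 - 471507 = -90128023/191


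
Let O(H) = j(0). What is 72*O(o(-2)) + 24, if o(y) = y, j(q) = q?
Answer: 24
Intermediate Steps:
O(H) = 0
72*O(o(-2)) + 24 = 72*0 + 24 = 0 + 24 = 24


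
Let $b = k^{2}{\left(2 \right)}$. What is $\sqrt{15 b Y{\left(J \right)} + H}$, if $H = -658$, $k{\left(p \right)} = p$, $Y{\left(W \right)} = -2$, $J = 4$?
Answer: $i \sqrt{778} \approx 27.893 i$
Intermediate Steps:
$b = 4$ ($b = 2^{2} = 4$)
$\sqrt{15 b Y{\left(J \right)} + H} = \sqrt{15 \cdot 4 \left(-2\right) - 658} = \sqrt{60 \left(-2\right) - 658} = \sqrt{-120 - 658} = \sqrt{-778} = i \sqrt{778}$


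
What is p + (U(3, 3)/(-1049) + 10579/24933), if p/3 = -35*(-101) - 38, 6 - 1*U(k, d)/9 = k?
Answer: 274399560227/26154717 ≈ 10491.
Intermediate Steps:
U(k, d) = 54 - 9*k
p = 10491 (p = 3*(-35*(-101) - 38) = 3*(3535 - 38) = 3*3497 = 10491)
p + (U(3, 3)/(-1049) + 10579/24933) = 10491 + ((54 - 9*3)/(-1049) + 10579/24933) = 10491 + ((54 - 27)*(-1/1049) + 10579*(1/24933)) = 10491 + (27*(-1/1049) + 10579/24933) = 10491 + (-27/1049 + 10579/24933) = 10491 + 10424180/26154717 = 274399560227/26154717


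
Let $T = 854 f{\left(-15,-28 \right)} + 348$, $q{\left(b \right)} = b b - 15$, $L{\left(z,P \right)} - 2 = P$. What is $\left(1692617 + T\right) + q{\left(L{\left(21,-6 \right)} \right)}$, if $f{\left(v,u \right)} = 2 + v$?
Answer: $1681864$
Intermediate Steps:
$L{\left(z,P \right)} = 2 + P$
$q{\left(b \right)} = -15 + b^{2}$ ($q{\left(b \right)} = b^{2} - 15 = -15 + b^{2}$)
$T = -10754$ ($T = 854 \left(2 - 15\right) + 348 = 854 \left(-13\right) + 348 = -11102 + 348 = -10754$)
$\left(1692617 + T\right) + q{\left(L{\left(21,-6 \right)} \right)} = \left(1692617 - 10754\right) - \left(15 - \left(2 - 6\right)^{2}\right) = 1681863 - \left(15 - \left(-4\right)^{2}\right) = 1681863 + \left(-15 + 16\right) = 1681863 + 1 = 1681864$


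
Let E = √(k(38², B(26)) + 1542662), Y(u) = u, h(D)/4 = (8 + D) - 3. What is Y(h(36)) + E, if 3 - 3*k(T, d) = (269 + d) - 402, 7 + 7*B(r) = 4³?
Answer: 164 + √680332737/21 ≈ 1406.1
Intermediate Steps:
h(D) = 20 + 4*D (h(D) = 4*((8 + D) - 3) = 4*(5 + D) = 20 + 4*D)
B(r) = 57/7 (B(r) = -1 + (⅐)*4³ = -1 + (⅐)*64 = -1 + 64/7 = 57/7)
k(T, d) = 136/3 - d/3 (k(T, d) = 1 - ((269 + d) - 402)/3 = 1 - (-133 + d)/3 = 1 + (133/3 - d/3) = 136/3 - d/3)
E = √680332737/21 (E = √((136/3 - ⅓*57/7) + 1542662) = √((136/3 - 19/7) + 1542662) = √(895/21 + 1542662) = √(32396797/21) = √680332737/21 ≈ 1242.1)
Y(h(36)) + E = (20 + 4*36) + √680332737/21 = (20 + 144) + √680332737/21 = 164 + √680332737/21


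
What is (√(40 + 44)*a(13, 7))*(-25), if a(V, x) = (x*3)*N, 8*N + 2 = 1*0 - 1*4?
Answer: 1575*√21/2 ≈ 3608.8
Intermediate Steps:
N = -¾ (N = -¼ + (1*0 - 1*4)/8 = -¼ + (0 - 4)/8 = -¼ + (⅛)*(-4) = -¼ - ½ = -¾ ≈ -0.75000)
a(V, x) = -9*x/4 (a(V, x) = (x*3)*(-¾) = (3*x)*(-¾) = -9*x/4)
(√(40 + 44)*a(13, 7))*(-25) = (√(40 + 44)*(-9/4*7))*(-25) = (√84*(-63/4))*(-25) = ((2*√21)*(-63/4))*(-25) = -63*√21/2*(-25) = 1575*√21/2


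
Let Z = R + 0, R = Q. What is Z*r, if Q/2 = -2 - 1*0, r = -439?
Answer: 1756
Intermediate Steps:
Q = -4 (Q = 2*(-2 - 1*0) = 2*(-2 + 0) = 2*(-2) = -4)
R = -4
Z = -4 (Z = -4 + 0 = -4)
Z*r = -4*(-439) = 1756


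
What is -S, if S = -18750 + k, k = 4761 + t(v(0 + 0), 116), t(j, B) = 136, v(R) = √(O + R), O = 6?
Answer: 13853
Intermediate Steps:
v(R) = √(6 + R)
k = 4897 (k = 4761 + 136 = 4897)
S = -13853 (S = -18750 + 4897 = -13853)
-S = -1*(-13853) = 13853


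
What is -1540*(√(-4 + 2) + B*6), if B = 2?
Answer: -18480 - 1540*I*√2 ≈ -18480.0 - 2177.9*I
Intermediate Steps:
-1540*(√(-4 + 2) + B*6) = -1540*(√(-4 + 2) + 2*6) = -1540*(√(-2) + 12) = -1540*(I*√2 + 12) = -1540*(12 + I*√2) = -18480 - 1540*I*√2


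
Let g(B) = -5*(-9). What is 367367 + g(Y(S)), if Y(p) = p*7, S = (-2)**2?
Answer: 367412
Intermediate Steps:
S = 4
Y(p) = 7*p
g(B) = 45
367367 + g(Y(S)) = 367367 + 45 = 367412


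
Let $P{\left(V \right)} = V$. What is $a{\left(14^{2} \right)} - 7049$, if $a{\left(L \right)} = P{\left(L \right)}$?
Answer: $-6853$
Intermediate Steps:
$a{\left(L \right)} = L$
$a{\left(14^{2} \right)} - 7049 = 14^{2} - 7049 = 196 - 7049 = -6853$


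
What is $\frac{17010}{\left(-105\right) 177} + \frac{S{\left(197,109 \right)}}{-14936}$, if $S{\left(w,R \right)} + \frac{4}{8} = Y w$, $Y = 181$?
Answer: $- \frac{5820555}{1762448} \approx -3.3025$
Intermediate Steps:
$S{\left(w,R \right)} = - \frac{1}{2} + 181 w$
$\frac{17010}{\left(-105\right) 177} + \frac{S{\left(197,109 \right)}}{-14936} = \frac{17010}{\left(-105\right) 177} + \frac{- \frac{1}{2} + 181 \cdot 197}{-14936} = \frac{17010}{-18585} + \left(- \frac{1}{2} + 35657\right) \left(- \frac{1}{14936}\right) = 17010 \left(- \frac{1}{18585}\right) + \frac{71313}{2} \left(- \frac{1}{14936}\right) = - \frac{54}{59} - \frac{71313}{29872} = - \frac{5820555}{1762448}$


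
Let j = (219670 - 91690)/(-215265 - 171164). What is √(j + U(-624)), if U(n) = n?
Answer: 2*I*√23307433834251/386429 ≈ 24.987*I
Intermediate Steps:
j = -127980/386429 (j = 127980/(-386429) = 127980*(-1/386429) = -127980/386429 ≈ -0.33119)
√(j + U(-624)) = √(-127980/386429 - 624) = √(-241259676/386429) = 2*I*√23307433834251/386429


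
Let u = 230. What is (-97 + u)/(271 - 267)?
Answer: 133/4 ≈ 33.250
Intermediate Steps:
(-97 + u)/(271 - 267) = (-97 + 230)/(271 - 267) = 133/4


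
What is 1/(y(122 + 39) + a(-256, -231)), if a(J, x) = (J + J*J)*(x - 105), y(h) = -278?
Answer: -1/21934358 ≈ -4.5591e-8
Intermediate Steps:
a(J, x) = (-105 + x)*(J + J**2) (a(J, x) = (J + J**2)*(-105 + x) = (-105 + x)*(J + J**2))
1/(y(122 + 39) + a(-256, -231)) = 1/(-278 - 256*(-105 - 231 - 105*(-256) - 256*(-231))) = 1/(-278 - 256*(-105 - 231 + 26880 + 59136)) = 1/(-278 - 256*85680) = 1/(-278 - 21934080) = 1/(-21934358) = -1/21934358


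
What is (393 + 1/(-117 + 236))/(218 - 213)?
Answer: 46768/595 ≈ 78.602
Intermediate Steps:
(393 + 1/(-117 + 236))/(218 - 213) = (393 + 1/119)/5 = (393 + 1/119)*(⅕) = (46768/119)*(⅕) = 46768/595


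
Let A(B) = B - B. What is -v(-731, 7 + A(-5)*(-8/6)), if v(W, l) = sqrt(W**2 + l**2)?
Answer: -sqrt(534410) ≈ -731.03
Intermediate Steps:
A(B) = 0
-v(-731, 7 + A(-5)*(-8/6)) = -sqrt((-731)**2 + (7 + 0*(-8/6))**2) = -sqrt(534361 + (7 + 0*(-8*1/6))**2) = -sqrt(534361 + (7 + 0*(-4/3))**2) = -sqrt(534361 + (7 + 0)**2) = -sqrt(534361 + 7**2) = -sqrt(534361 + 49) = -sqrt(534410)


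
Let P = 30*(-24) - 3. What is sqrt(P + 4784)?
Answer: sqrt(4061) ≈ 63.726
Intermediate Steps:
P = -723 (P = -720 - 3 = -723)
sqrt(P + 4784) = sqrt(-723 + 4784) = sqrt(4061)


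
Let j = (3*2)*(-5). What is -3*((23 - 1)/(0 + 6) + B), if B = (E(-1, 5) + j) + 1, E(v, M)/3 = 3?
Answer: 49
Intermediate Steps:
E(v, M) = 9 (E(v, M) = 3*3 = 9)
j = -30 (j = 6*(-5) = -30)
B = -20 (B = (9 - 30) + 1 = -21 + 1 = -20)
-3*((23 - 1)/(0 + 6) + B) = -3*((23 - 1)/(0 + 6) - 20) = -3*(22/6 - 20) = -3*(22*(⅙) - 20) = -3*(11/3 - 20) = -3*(-49/3) = 49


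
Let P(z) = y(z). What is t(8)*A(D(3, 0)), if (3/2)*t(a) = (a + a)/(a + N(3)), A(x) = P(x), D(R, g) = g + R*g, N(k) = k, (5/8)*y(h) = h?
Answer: 0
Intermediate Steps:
y(h) = 8*h/5
P(z) = 8*z/5
A(x) = 8*x/5
t(a) = 4*a/(3*(3 + a)) (t(a) = 2*((a + a)/(a + 3))/3 = 2*((2*a)/(3 + a))/3 = 2*(2*a/(3 + a))/3 = 4*a/(3*(3 + a)))
t(8)*A(D(3, 0)) = ((4/3)*8/(3 + 8))*(8*(0*(1 + 3))/5) = ((4/3)*8/11)*(8*(0*4)/5) = ((4/3)*8*(1/11))*((8/5)*0) = (32/33)*0 = 0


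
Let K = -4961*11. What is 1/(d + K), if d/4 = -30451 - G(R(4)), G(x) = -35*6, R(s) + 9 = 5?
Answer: -1/175535 ≈ -5.6969e-6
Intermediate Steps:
R(s) = -4 (R(s) = -9 + 5 = -4)
G(x) = -210
K = -54571
d = -120964 (d = 4*(-30451 - 1*(-210)) = 4*(-30451 + 210) = 4*(-30241) = -120964)
1/(d + K) = 1/(-120964 - 54571) = 1/(-175535) = -1/175535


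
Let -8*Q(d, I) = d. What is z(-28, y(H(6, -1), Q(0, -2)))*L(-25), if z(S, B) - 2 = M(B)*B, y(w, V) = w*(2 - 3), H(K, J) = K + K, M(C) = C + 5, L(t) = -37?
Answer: -3182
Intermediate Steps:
Q(d, I) = -d/8
M(C) = 5 + C
H(K, J) = 2*K
y(w, V) = -w (y(w, V) = w*(-1) = -w)
z(S, B) = 2 + B*(5 + B) (z(S, B) = 2 + (5 + B)*B = 2 + B*(5 + B))
z(-28, y(H(6, -1), Q(0, -2)))*L(-25) = (2 + (-2*6)*(5 - 2*6))*(-37) = (2 + (-1*12)*(5 - 1*12))*(-37) = (2 - 12*(5 - 12))*(-37) = (2 - 12*(-7))*(-37) = (2 + 84)*(-37) = 86*(-37) = -3182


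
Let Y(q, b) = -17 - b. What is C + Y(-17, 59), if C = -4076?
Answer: -4152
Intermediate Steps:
C + Y(-17, 59) = -4076 + (-17 - 1*59) = -4076 + (-17 - 59) = -4076 - 76 = -4152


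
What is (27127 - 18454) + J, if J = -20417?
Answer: -11744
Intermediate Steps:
(27127 - 18454) + J = (27127 - 18454) - 20417 = 8673 - 20417 = -11744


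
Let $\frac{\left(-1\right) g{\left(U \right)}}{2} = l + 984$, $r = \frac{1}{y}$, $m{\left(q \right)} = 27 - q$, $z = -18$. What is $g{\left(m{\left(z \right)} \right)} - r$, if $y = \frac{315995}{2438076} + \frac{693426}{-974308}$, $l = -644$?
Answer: $- \frac{234473442187868}{345687207979} \approx -678.28$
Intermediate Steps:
$y = - \frac{345687207979}{593859237852}$ ($y = 315995 \cdot \frac{1}{2438076} + 693426 \left(- \frac{1}{974308}\right) = \frac{315995}{2438076} - \frac{346713}{487154} = - \frac{345687207979}{593859237852} \approx -0.5821$)
$r = - \frac{593859237852}{345687207979}$ ($r = \frac{1}{- \frac{345687207979}{593859237852}} = - \frac{593859237852}{345687207979} \approx -1.7179$)
$g{\left(U \right)} = -680$ ($g{\left(U \right)} = - 2 \left(-644 + 984\right) = \left(-2\right) 340 = -680$)
$g{\left(m{\left(z \right)} \right)} - r = -680 - - \frac{593859237852}{345687207979} = -680 + \frac{593859237852}{345687207979} = - \frac{234473442187868}{345687207979}$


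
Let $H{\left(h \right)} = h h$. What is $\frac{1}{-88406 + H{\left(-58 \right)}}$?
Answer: $- \frac{1}{85042} \approx -1.1759 \cdot 10^{-5}$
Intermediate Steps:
$H{\left(h \right)} = h^{2}$
$\frac{1}{-88406 + H{\left(-58 \right)}} = \frac{1}{-88406 + \left(-58\right)^{2}} = \frac{1}{-88406 + 3364} = \frac{1}{-85042} = - \frac{1}{85042}$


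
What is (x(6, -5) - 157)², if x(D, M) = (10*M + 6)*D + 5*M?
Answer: 198916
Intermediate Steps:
x(D, M) = 5*M + D*(6 + 10*M) (x(D, M) = (6 + 10*M)*D + 5*M = D*(6 + 10*M) + 5*M = 5*M + D*(6 + 10*M))
(x(6, -5) - 157)² = ((5*(-5) + 6*6 + 10*6*(-5)) - 157)² = ((-25 + 36 - 300) - 157)² = (-289 - 157)² = (-446)² = 198916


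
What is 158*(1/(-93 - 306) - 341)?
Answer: -21497480/399 ≈ -53878.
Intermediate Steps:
158*(1/(-93 - 306) - 341) = 158*(1/(-399) - 341) = 158*(-1/399 - 341) = 158*(-136060/399) = -21497480/399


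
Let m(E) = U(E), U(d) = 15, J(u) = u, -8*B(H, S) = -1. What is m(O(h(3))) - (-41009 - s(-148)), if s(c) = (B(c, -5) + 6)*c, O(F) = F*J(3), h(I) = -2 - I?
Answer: 80235/2 ≈ 40118.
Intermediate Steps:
B(H, S) = 1/8 (B(H, S) = -1/8*(-1) = 1/8)
O(F) = 3*F (O(F) = F*3 = 3*F)
s(c) = 49*c/8 (s(c) = (1/8 + 6)*c = 49*c/8)
m(E) = 15
m(O(h(3))) - (-41009 - s(-148)) = 15 - (-41009 - 49*(-148)/8) = 15 - (-41009 - 1*(-1813/2)) = 15 - (-41009 + 1813/2) = 15 - 1*(-80205/2) = 15 + 80205/2 = 80235/2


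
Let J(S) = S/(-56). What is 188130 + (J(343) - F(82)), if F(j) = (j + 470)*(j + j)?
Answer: 780767/8 ≈ 97596.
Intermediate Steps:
J(S) = -S/56 (J(S) = S*(-1/56) = -S/56)
F(j) = 2*j*(470 + j) (F(j) = (470 + j)*(2*j) = 2*j*(470 + j))
188130 + (J(343) - F(82)) = 188130 + (-1/56*343 - 2*82*(470 + 82)) = 188130 + (-49/8 - 2*82*552) = 188130 + (-49/8 - 1*90528) = 188130 + (-49/8 - 90528) = 188130 - 724273/8 = 780767/8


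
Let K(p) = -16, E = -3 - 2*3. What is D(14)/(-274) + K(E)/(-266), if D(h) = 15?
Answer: 197/36442 ≈ 0.0054059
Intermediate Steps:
E = -9 (E = -3 - 6 = -9)
D(14)/(-274) + K(E)/(-266) = 15/(-274) - 16/(-266) = 15*(-1/274) - 16*(-1/266) = -15/274 + 8/133 = 197/36442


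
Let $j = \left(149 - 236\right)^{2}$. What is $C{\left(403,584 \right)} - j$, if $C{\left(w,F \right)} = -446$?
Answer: $-8015$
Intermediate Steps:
$j = 7569$ ($j = \left(-87\right)^{2} = 7569$)
$C{\left(403,584 \right)} - j = -446 - 7569 = -8015$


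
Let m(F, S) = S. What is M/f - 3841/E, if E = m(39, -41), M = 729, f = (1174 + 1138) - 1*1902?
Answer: 39139/410 ≈ 95.461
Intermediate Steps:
f = 410 (f = 2312 - 1902 = 410)
E = -41
M/f - 3841/E = 729/410 - 3841/(-41) = 729*(1/410) - 3841*(-1/41) = 729/410 + 3841/41 = 39139/410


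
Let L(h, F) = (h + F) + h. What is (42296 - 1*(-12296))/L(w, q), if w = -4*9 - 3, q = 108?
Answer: 27296/15 ≈ 1819.7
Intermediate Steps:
w = -39 (w = -36 - 3 = -39)
L(h, F) = F + 2*h (L(h, F) = (F + h) + h = F + 2*h)
(42296 - 1*(-12296))/L(w, q) = (42296 - 1*(-12296))/(108 + 2*(-39)) = (42296 + 12296)/(108 - 78) = 54592/30 = 54592*(1/30) = 27296/15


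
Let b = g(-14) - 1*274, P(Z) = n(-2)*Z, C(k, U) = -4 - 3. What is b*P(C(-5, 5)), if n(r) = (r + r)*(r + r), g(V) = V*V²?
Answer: 338016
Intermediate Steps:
g(V) = V³
C(k, U) = -7
n(r) = 4*r² (n(r) = (2*r)*(2*r) = 4*r²)
P(Z) = 16*Z (P(Z) = (4*(-2)²)*Z = (4*4)*Z = 16*Z)
b = -3018 (b = (-14)³ - 1*274 = -2744 - 274 = -3018)
b*P(C(-5, 5)) = -48288*(-7) = -3018*(-112) = 338016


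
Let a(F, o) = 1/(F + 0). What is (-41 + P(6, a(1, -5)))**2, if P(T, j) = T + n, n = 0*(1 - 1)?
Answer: 1225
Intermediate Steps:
n = 0 (n = 0*0 = 0)
a(F, o) = 1/F
P(T, j) = T (P(T, j) = T + 0 = T)
(-41 + P(6, a(1, -5)))**2 = (-41 + 6)**2 = (-35)**2 = 1225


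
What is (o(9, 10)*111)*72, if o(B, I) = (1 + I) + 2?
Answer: 103896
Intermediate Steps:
o(B, I) = 3 + I
(o(9, 10)*111)*72 = ((3 + 10)*111)*72 = (13*111)*72 = 1443*72 = 103896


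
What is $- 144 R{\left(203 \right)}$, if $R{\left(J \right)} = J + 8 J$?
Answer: $-263088$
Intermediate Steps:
$R{\left(J \right)} = 9 J$
$- 144 R{\left(203 \right)} = - 144 \cdot 9 \cdot 203 = \left(-144\right) 1827 = -263088$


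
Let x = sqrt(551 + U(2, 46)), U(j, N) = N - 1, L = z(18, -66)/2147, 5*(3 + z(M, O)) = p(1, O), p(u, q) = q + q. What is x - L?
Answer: 147/10735 + 2*sqrt(149) ≈ 24.427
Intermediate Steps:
p(u, q) = 2*q
z(M, O) = -3 + 2*O/5 (z(M, O) = -3 + (2*O)/5 = -3 + 2*O/5)
L = -147/10735 (L = (-3 + (2/5)*(-66))/2147 = (-3 - 132/5)*(1/2147) = -147/5*1/2147 = -147/10735 ≈ -0.013694)
U(j, N) = -1 + N
x = 2*sqrt(149) (x = sqrt(551 + (-1 + 46)) = sqrt(551 + 45) = sqrt(596) = 2*sqrt(149) ≈ 24.413)
x - L = 2*sqrt(149) - 1*(-147/10735) = 2*sqrt(149) + 147/10735 = 147/10735 + 2*sqrt(149)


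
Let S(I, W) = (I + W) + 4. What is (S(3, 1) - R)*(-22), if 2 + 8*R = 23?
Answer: -473/4 ≈ -118.25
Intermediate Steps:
R = 21/8 (R = -¼ + (⅛)*23 = -¼ + 23/8 = 21/8 ≈ 2.6250)
S(I, W) = 4 + I + W
(S(3, 1) - R)*(-22) = ((4 + 3 + 1) - 1*21/8)*(-22) = (8 - 21/8)*(-22) = (43/8)*(-22) = -473/4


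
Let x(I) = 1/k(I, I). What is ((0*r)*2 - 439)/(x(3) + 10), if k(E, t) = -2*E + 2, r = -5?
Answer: -1756/39 ≈ -45.026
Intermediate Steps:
k(E, t) = 2 - 2*E
x(I) = 1/(2 - 2*I)
((0*r)*2 - 439)/(x(3) + 10) = ((0*(-5))*2 - 439)/(-1/(-2 + 2*3) + 10) = (0*2 - 439)/(-1/(-2 + 6) + 10) = (0 - 439)/(-1/4 + 10) = -439/(-1*¼ + 10) = -439/(-¼ + 10) = -439/39/4 = -439*4/39 = -1756/39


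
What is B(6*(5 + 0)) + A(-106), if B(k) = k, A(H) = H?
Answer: -76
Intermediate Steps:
B(6*(5 + 0)) + A(-106) = 6*(5 + 0) - 106 = 6*5 - 106 = 30 - 106 = -76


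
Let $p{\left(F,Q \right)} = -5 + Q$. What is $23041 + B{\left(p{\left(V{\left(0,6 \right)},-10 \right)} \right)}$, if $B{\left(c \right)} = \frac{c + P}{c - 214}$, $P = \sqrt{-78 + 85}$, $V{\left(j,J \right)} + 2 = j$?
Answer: $\frac{5276404}{229} - \frac{\sqrt{7}}{229} \approx 23041.0$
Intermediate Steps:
$V{\left(j,J \right)} = -2 + j$
$P = \sqrt{7} \approx 2.6458$
$B{\left(c \right)} = \frac{c + \sqrt{7}}{-214 + c}$ ($B{\left(c \right)} = \frac{c + \sqrt{7}}{c - 214} = \frac{c + \sqrt{7}}{-214 + c}$)
$23041 + B{\left(p{\left(V{\left(0,6 \right)},-10 \right)} \right)} = 23041 + \frac{\left(-5 - 10\right) + \sqrt{7}}{-214 - 15} = 23041 + \frac{-15 + \sqrt{7}}{-214 - 15} = 23041 + \frac{-15 + \sqrt{7}}{-229} = 23041 - \frac{-15 + \sqrt{7}}{229} = 23041 + \left(\frac{15}{229} - \frac{\sqrt{7}}{229}\right) = \frac{5276404}{229} - \frac{\sqrt{7}}{229}$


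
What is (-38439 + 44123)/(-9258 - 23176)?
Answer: -2842/16217 ≈ -0.17525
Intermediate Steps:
(-38439 + 44123)/(-9258 - 23176) = 5684/(-32434) = 5684*(-1/32434) = -2842/16217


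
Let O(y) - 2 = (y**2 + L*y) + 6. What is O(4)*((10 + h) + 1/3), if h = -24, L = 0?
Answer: -328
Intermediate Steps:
O(y) = 8 + y**2 (O(y) = 2 + ((y**2 + 0*y) + 6) = 2 + ((y**2 + 0) + 6) = 2 + (y**2 + 6) = 2 + (6 + y**2) = 8 + y**2)
O(4)*((10 + h) + 1/3) = (8 + 4**2)*((10 - 24) + 1/3) = (8 + 16)*(-14 + 1/3) = 24*(-41/3) = -328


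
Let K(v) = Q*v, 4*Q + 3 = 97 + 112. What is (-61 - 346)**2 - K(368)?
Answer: 146697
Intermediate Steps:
Q = 103/2 (Q = -3/4 + (97 + 112)/4 = -3/4 + (1/4)*209 = -3/4 + 209/4 = 103/2 ≈ 51.500)
K(v) = 103*v/2
(-61 - 346)**2 - K(368) = (-61 - 346)**2 - 103*368/2 = (-407)**2 - 1*18952 = 165649 - 18952 = 146697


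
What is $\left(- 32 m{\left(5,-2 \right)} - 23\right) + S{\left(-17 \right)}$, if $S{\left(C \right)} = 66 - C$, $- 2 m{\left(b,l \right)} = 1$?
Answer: $76$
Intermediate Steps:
$m{\left(b,l \right)} = - \frac{1}{2}$ ($m{\left(b,l \right)} = \left(- \frac{1}{2}\right) 1 = - \frac{1}{2}$)
$\left(- 32 m{\left(5,-2 \right)} - 23\right) + S{\left(-17 \right)} = \left(\left(-32\right) \left(- \frac{1}{2}\right) - 23\right) + \left(66 - -17\right) = \left(16 - 23\right) + \left(66 + 17\right) = -7 + 83 = 76$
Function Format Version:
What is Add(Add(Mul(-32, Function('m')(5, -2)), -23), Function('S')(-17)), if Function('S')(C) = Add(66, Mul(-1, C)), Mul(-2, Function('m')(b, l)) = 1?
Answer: 76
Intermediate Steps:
Function('m')(b, l) = Rational(-1, 2) (Function('m')(b, l) = Mul(Rational(-1, 2), 1) = Rational(-1, 2))
Add(Add(Mul(-32, Function('m')(5, -2)), -23), Function('S')(-17)) = Add(Add(Mul(-32, Rational(-1, 2)), -23), Add(66, Mul(-1, -17))) = Add(Add(16, -23), Add(66, 17)) = Add(-7, 83) = 76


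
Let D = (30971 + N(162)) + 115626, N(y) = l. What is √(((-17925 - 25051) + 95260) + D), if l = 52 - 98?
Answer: √198835 ≈ 445.91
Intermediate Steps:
l = -46
N(y) = -46
D = 146551 (D = (30971 - 46) + 115626 = 30925 + 115626 = 146551)
√(((-17925 - 25051) + 95260) + D) = √(((-17925 - 25051) + 95260) + 146551) = √((-42976 + 95260) + 146551) = √(52284 + 146551) = √198835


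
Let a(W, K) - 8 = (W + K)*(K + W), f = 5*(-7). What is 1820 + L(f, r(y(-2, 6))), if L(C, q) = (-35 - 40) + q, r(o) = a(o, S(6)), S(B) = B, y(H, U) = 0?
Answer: 1789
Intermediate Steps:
f = -35
a(W, K) = 8 + (K + W)² (a(W, K) = 8 + (W + K)*(K + W) = 8 + (K + W)*(K + W) = 8 + (K + W)²)
r(o) = 8 + (6 + o)²
L(C, q) = -75 + q
1820 + L(f, r(y(-2, 6))) = 1820 + (-75 + (8 + (6 + 0)²)) = 1820 + (-75 + (8 + 6²)) = 1820 + (-75 + (8 + 36)) = 1820 + (-75 + 44) = 1820 - 31 = 1789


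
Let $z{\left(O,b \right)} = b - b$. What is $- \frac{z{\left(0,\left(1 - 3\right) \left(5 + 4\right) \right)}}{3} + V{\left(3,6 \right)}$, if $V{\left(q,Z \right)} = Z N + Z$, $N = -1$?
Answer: $0$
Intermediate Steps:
$z{\left(O,b \right)} = 0$
$V{\left(q,Z \right)} = 0$ ($V{\left(q,Z \right)} = Z \left(-1\right) + Z = - Z + Z = 0$)
$- \frac{z{\left(0,\left(1 - 3\right) \left(5 + 4\right) \right)}}{3} + V{\left(3,6 \right)} = - \frac{0}{3} + 0 = \left(-1\right) 0 + 0 = 0 + 0 = 0$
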